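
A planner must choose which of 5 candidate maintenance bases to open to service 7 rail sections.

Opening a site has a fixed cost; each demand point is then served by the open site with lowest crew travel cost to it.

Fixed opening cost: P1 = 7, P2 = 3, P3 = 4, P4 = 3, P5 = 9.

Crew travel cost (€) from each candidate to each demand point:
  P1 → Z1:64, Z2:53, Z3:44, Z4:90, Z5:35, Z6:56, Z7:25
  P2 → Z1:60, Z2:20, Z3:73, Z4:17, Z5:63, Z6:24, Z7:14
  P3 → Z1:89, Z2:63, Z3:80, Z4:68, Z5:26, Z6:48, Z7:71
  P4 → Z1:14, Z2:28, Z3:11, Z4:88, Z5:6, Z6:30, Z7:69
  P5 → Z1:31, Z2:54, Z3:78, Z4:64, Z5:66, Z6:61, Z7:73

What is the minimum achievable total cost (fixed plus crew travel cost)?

112

Open {P2, P4}: assign each demand point to its cheapest open site.
  Z1→P4 14, Z2→P2 20, Z3→P4 11, Z4→P2 17, Z5→P4 6, Z6→P2 24, Z7→P2 14
  crew travel cost 106, fixed 6 → total 112.
Compare {P2, P3, P4}: crew travel cost 106 + fixed 10 = 116.
Compare {P1, P2, P4}: crew travel cost 106 + fixed 13 = 119.
Compare {P2, P4, P5}: crew travel cost 106 + fixed 15 = 121.
All other subsets cost ≥ 116. Minimum total cost: 112.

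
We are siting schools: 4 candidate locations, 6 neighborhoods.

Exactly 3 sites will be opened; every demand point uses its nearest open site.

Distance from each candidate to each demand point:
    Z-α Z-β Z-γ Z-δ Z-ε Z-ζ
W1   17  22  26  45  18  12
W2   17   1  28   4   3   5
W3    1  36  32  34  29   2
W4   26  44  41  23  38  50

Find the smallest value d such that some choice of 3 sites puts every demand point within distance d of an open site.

Open {W1, W2, W3}.
  Farthest demand point is Z-γ at distance 26 (to W1); all others are ≤ 26.
With {W1, W2, W4} the worst case is 26.
With {W1, W3, W4} the worst case is 26.
No size-3 selection achieves below 26.

26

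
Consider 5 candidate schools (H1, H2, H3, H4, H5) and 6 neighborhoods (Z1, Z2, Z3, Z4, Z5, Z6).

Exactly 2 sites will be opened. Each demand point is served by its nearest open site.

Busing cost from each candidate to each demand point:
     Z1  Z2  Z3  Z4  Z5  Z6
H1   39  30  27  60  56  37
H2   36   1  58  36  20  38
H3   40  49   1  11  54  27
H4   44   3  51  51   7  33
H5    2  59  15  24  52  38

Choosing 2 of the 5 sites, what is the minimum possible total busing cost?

Open {H4, H5}.
  Z1→H5 2, Z2→H4 3, Z3→H5 15, Z4→H5 24, Z5→H4 7, Z6→H4 33  ⇒ total 84.
Compare {H3, H4}: total 89.
Compare {H2, H3}: total 96.
No size-2 selection does better; minimum is 84.

84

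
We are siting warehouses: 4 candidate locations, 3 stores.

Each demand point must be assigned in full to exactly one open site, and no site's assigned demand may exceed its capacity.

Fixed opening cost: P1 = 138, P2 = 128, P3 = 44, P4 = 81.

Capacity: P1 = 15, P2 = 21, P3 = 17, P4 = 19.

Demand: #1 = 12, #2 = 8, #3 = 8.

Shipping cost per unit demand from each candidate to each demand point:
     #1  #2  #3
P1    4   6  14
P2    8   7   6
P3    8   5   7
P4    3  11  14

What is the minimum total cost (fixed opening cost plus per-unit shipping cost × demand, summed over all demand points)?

Open {P3, P4}; cheapest assignment that respects the capacities:
  P3 (cap 17, load 16): #2, #3 — cost 8×5 + 8×7 = 96
  P4 (cap 19, load 12): #1 — cost 12×3 = 36
  Shipping 132, fixed 125 → total 257.
  Any other capacity-feasible assignment to {P3, P4} ships for at least 132.
Compare {P1, P3}: its best feasible assignment gives total 326.
Compare {P2, P4}: its best feasible assignment gives total 349.
Every other set of open sites that can feasibly serve all demand totals ≥ 326 even under its best assignment. Minimum: 257.

257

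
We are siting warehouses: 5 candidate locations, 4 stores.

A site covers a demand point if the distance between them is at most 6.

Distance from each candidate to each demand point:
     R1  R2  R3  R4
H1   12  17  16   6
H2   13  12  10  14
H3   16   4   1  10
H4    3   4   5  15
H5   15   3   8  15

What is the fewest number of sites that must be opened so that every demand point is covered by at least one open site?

2

Coverage sets (demand points within 6 of each site):
  H1: {R4}
  H2: {}
  H3: {R2, R3}
  H4: {R1, R2, R3}
  H5: {R2}
No single site covers all 4 demand points.
But {H1, H4} covers everything, so the minimum is 2.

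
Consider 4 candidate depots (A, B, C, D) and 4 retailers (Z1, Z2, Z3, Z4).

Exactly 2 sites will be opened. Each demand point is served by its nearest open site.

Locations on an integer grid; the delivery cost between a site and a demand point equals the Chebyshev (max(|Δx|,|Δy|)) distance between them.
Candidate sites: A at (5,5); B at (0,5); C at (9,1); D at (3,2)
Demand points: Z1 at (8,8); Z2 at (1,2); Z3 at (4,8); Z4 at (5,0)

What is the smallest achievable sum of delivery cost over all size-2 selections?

Open {A, D}.
  Z1→A 3, Z2→D 2, Z3→A 3, Z4→D 2  ⇒ total 10.
Compare {A, B}: total 14.
Compare {A, C}: total 14.
No size-2 selection does better; minimum is 10.

10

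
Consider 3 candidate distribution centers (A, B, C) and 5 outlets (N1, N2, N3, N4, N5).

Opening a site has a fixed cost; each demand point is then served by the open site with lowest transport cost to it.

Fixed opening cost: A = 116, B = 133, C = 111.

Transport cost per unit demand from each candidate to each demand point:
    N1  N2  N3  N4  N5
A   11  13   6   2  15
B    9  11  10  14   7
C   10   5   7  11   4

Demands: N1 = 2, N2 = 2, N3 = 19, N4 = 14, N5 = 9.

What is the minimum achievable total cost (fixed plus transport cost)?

435

Open {A, C}: assign each demand point to its cheapest open site.
  N1→C 2×10=20, N2→C 2×5=10, N3→A 19×6=114, N4→A 14×2=28, N5→C 9×4=36
  transport cost 208, fixed 227 → total 435.
Compare {A}: transport cost 325 + fixed 116 = 441.
Compare {C}: transport cost 353 + fixed 111 = 464.
Compare {A, B}: transport cost 245 + fixed 249 = 494.
All other subsets cost ≥ 441. Minimum total cost: 435.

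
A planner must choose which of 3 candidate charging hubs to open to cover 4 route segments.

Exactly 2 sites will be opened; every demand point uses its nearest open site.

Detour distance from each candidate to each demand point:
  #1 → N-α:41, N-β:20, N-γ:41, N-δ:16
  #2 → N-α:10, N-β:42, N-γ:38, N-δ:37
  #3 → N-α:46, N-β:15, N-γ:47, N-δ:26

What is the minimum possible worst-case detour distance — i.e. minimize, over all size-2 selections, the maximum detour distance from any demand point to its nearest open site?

38

Open {#1, #2}.
  Farthest demand point is N-γ at detour distance 38 (to #2); all others are ≤ 38.
With {#2, #3} the worst case is 38.
With {#1, #3} the worst case is 41.
No size-2 selection achieves below 38.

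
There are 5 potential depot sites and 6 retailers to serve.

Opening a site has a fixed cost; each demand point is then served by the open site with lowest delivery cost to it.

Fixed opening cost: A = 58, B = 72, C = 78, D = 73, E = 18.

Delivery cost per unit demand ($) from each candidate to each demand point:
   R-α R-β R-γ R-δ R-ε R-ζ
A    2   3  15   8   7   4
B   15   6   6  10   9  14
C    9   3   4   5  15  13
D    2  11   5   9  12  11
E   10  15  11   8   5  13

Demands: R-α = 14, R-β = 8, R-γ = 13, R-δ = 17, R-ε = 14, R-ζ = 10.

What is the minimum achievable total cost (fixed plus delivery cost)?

Open {A, C, E}: assign each demand point to its cheapest open site.
  R-α→A 14×2=28, R-β→A 8×3=24, R-γ→C 13×4=52, R-δ→C 17×5=85, R-ε→E 14×5=70, R-ζ→A 10×4=40
  delivery cost 299, fixed 154 → total 453.
Compare {A, C}: delivery cost 327 + fixed 136 = 463.
Compare {A, D, E}: delivery cost 363 + fixed 149 = 512.
Compare {A, E}: delivery cost 441 + fixed 76 = 517.
All other subsets cost ≥ 463. Minimum total cost: 453.

453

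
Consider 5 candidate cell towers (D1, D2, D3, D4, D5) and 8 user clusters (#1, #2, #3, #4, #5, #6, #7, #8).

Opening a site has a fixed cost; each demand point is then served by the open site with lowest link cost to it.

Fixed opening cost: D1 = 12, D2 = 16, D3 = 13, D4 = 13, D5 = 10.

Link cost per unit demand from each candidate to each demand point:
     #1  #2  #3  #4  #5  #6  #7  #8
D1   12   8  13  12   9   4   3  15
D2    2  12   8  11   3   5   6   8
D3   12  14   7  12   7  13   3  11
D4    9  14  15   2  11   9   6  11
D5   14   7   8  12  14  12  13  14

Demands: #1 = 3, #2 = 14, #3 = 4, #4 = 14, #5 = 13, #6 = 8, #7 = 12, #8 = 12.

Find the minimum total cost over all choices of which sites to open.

418

Open {D1, D2, D4, D5}: assign each demand point to its cheapest open site.
  #1→D2 3×2=6, #2→D5 14×7=98, #3→D2 4×8=32, #4→D4 14×2=28, #5→D2 13×3=39, #6→D1 8×4=32, #7→D1 12×3=36, #8→D2 12×8=96
  link cost 367, fixed 51 → total 418.
Compare {D1, D2, D4}: link cost 381 + fixed 41 = 422.
Compare {D2, D3, D4, D5}: link cost 371 + fixed 52 = 423.
Compare {D1, D2, D3, D4, D5}: link cost 363 + fixed 64 = 427.
All other subsets cost ≥ 422. Minimum total cost: 418.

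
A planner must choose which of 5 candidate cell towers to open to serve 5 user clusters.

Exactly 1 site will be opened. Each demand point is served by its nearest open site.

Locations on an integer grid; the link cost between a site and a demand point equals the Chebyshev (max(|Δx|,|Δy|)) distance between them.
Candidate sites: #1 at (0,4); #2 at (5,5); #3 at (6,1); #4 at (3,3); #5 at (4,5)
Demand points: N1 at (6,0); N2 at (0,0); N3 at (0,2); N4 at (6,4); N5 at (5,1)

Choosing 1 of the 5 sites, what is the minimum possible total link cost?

14

Open {#4}.
  N1→#4 3, N2→#4 3, N3→#4 3, N4→#4 3, N5→#4 2  ⇒ total 14.
Compare {#3}: total 17.
Compare {#2}: total 20.
No size-1 selection does better; minimum is 14.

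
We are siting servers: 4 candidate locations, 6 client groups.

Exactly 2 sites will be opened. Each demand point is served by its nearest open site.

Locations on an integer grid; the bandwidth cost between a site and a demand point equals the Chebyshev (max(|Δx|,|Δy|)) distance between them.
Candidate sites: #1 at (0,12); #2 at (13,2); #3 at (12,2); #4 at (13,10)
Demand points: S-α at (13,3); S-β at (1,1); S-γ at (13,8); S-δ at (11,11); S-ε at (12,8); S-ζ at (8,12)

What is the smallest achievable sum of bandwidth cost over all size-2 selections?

Open {#3, #4}.
  S-α→#3 1, S-β→#3 11, S-γ→#4 2, S-δ→#4 2, S-ε→#4 2, S-ζ→#4 5  ⇒ total 23.
Compare {#2, #4}: total 24.
Compare {#1, #4}: total 29.
No size-2 selection does better; minimum is 23.

23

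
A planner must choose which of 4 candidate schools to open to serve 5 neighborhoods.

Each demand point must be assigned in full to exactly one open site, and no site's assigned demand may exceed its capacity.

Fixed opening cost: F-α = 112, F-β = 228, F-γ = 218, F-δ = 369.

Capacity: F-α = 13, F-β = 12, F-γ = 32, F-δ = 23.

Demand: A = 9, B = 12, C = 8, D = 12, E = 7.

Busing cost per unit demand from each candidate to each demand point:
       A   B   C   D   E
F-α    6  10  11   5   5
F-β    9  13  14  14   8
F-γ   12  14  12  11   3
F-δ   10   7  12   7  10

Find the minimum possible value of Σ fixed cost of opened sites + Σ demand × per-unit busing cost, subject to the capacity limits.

984

Open {F-α, F-β, F-γ}; cheapest assignment that respects the capacities:
  F-α (cap 13, load 12): D — cost 12×5 = 60
  F-β (cap 12, load 9): A — cost 9×9 = 81
  F-γ (cap 32, load 27): B, C, E — cost 12×14 + 8×12 + 7×3 = 285
  Shipping 426, fixed 558 → total 984.
  Any other capacity-feasible assignment to {F-α, F-β, F-γ} ships for at least 426.
Compare {F-γ, F-δ}: its best feasible assignment gives total 1010.
Compare {F-α, F-γ, F-δ}: its best feasible assignment gives total 1050.
Every other set of open sites that can feasibly serve all demand totals ≥ 1010 even under its best assignment. Minimum: 984.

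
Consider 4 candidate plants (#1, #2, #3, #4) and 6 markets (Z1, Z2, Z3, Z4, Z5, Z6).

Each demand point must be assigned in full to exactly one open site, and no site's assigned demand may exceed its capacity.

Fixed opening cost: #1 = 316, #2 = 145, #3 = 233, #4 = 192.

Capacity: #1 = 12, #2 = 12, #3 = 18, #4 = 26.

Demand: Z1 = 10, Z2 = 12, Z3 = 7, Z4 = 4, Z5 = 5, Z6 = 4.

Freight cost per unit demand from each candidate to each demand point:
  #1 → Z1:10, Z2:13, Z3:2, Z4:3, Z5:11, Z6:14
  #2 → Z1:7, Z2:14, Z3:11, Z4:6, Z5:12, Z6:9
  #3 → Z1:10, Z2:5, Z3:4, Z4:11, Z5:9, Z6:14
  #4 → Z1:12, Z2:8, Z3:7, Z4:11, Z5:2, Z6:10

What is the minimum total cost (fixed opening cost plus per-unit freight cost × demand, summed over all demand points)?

Open {#3, #4}; cheapest assignment that respects the capacities:
  #3 (cap 18, load 17): Z1, Z3 — cost 10×10 + 7×4 = 128
  #4 (cap 26, load 25): Z2, Z4, Z5, Z6 — cost 12×8 + 4×11 + 5×2 + 4×10 = 190
  Shipping 318, fixed 425 → total 743.
  Any other capacity-feasible assignment to {#3, #4} ships for at least 318.
Compare {#2, #3, #4}: its best feasible assignment gives total 843.
Compare {#1, #2, #4}: its best feasible assignment gives total 895.
Every other set of open sites that can feasibly serve all demand totals ≥ 843 even under its best assignment. Minimum: 743.

743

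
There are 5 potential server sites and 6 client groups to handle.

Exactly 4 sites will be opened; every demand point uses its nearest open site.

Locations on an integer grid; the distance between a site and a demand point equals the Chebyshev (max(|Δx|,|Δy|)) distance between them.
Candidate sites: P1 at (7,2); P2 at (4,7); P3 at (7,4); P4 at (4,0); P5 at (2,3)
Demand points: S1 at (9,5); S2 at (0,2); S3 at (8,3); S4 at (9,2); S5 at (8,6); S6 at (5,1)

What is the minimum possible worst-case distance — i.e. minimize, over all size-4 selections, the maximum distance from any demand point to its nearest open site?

Open {P1, P2, P3, P5}.
  Farthest demand point is S1 at distance 2 (to P3); all others are ≤ 2.
With {P1, P3, P4, P5} the worst case is 2.
With {P2, P3, P4, P5} the worst case is 2.
No size-4 selection achieves below 2.

2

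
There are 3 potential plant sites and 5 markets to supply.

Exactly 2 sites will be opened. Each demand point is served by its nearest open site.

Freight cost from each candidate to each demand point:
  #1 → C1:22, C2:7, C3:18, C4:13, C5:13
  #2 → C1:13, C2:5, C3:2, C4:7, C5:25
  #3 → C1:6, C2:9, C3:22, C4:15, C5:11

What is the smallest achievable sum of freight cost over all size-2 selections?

Open {#2, #3}.
  C1→#3 6, C2→#2 5, C3→#2 2, C4→#2 7, C5→#3 11  ⇒ total 31.
Compare {#1, #2}: total 40.
Compare {#1, #3}: total 55.

31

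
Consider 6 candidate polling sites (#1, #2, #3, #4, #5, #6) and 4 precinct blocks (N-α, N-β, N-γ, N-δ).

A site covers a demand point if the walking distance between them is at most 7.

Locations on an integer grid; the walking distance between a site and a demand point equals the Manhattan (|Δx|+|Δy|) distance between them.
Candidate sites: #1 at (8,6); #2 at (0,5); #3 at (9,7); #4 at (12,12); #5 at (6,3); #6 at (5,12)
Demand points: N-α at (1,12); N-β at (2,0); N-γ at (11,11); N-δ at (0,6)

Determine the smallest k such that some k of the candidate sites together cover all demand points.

Coverage sets (demand points within 7 of each site):
  #1: {}
  #2: {N-β, N-δ}
  #3: {N-γ}
  #4: {N-γ}
  #5: {N-β}
  #6: {N-α, N-γ}
No single site covers all 4 demand points.
But {#2, #6} covers everything, so the minimum is 2.

2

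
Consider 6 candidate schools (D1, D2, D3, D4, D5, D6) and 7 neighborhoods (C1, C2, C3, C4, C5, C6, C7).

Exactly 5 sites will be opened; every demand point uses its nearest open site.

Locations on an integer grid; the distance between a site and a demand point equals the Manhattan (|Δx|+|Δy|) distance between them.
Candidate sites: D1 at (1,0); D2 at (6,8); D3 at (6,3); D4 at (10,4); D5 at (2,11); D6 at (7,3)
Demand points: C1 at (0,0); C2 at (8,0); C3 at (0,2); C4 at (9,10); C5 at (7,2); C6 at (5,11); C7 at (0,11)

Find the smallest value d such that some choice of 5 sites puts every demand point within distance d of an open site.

Open {D1, D2, D3, D4, D5}.
  Farthest demand point is C2 at distance 5 (to D3); all others are ≤ 5.
With {D1, D2, D3, D5, D6} the worst case is 5.
With {D1, D2, D4, D5, D6} the worst case is 5.
No size-5 selection achieves below 5.

5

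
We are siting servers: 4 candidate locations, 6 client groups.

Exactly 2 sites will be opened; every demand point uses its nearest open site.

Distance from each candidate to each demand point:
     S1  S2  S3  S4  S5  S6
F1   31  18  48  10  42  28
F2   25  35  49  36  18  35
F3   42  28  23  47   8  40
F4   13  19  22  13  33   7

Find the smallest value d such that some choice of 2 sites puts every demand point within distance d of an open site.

Open {F2, F4}.
  Farthest demand point is S3 at distance 22 (to F4); all others are ≤ 22.
With {F3, F4} the worst case is 22.
With {F1, F3} the worst case is 31.
No size-2 selection achieves below 22.

22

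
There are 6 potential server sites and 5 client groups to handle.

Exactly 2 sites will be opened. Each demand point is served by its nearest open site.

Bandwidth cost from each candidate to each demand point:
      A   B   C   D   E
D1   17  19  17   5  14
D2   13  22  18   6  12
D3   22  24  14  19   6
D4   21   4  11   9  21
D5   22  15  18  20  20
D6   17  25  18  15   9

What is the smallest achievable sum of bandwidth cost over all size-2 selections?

Open {D2, D4}.
  A→D2 13, B→D4 4, C→D4 11, D→D2 6, E→D2 12  ⇒ total 46.
Compare {D4, D6}: total 50.
Compare {D1, D4}: total 51.
No size-2 selection does better; minimum is 46.

46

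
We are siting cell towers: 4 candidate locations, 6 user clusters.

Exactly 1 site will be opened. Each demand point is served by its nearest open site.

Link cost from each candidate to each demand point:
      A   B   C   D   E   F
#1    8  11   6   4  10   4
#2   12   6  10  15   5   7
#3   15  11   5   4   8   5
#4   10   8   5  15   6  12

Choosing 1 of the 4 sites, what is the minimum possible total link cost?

Open {#1}.
  A→#1 8, B→#1 11, C→#1 6, D→#1 4, E→#1 10, F→#1 4  ⇒ total 43.
Compare {#3}: total 48.
Compare {#2}: total 55.
No size-1 selection does better; minimum is 43.

43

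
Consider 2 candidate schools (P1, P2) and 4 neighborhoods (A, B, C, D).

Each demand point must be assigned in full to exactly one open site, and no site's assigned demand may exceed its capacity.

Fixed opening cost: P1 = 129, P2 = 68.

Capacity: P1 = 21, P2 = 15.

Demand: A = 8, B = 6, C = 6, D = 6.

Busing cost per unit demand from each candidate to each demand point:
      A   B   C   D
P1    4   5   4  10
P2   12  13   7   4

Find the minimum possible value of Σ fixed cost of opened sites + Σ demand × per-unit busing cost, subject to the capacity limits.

Open {P1, P2}; cheapest assignment that respects the capacities:
  P1 (cap 21, load 20): A, B, C — cost 8×4 + 6×5 + 6×4 = 86
  P2 (cap 15, load 6): D — cost 6×4 = 24
  Shipping 110, fixed 197 → total 307.
  Any other capacity-feasible assignment to {P1, P2} ships for at least 110.
Total demand is 26 and no other set of sites has combined capacity ≥ 26, so {P1, P2} is the only feasible choice of open sites. Minimum: 307.

307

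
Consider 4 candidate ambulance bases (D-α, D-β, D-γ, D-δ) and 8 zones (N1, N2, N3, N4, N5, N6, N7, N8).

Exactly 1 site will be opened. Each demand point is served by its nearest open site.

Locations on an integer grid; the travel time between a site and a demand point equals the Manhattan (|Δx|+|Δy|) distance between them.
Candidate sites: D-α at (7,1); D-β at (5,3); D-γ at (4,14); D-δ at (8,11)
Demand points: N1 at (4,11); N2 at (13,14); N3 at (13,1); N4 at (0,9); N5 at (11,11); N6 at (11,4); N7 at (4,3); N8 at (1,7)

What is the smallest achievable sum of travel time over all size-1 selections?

73

Open {D-δ}.
  N1→D-δ 4, N2→D-δ 8, N3→D-δ 15, N4→D-δ 10, N5→D-δ 3, N6→D-δ 10, N7→D-δ 12, N8→D-δ 11  ⇒ total 73.
Compare {D-β}: total 79.
Compare {D-α}: total 91.
No size-1 selection does better; minimum is 73.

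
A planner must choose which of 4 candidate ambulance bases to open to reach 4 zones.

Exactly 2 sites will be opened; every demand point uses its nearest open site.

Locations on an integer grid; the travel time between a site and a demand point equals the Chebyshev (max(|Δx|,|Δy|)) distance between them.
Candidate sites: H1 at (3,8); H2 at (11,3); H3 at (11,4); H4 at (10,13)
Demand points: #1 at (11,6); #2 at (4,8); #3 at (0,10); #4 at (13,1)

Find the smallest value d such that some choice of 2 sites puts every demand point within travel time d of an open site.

3

Open {H1, H2}.
  Farthest demand point is #1 at travel time 3 (to H2); all others are ≤ 3.
With {H1, H3} the worst case is 3.
With {H1, H4} the worst case is 10.
No size-2 selection achieves below 3.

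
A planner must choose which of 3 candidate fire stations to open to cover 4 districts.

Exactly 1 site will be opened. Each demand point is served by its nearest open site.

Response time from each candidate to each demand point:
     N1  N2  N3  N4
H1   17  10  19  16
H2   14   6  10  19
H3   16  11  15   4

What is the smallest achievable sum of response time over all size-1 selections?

Open {H3}.
  N1→H3 16, N2→H3 11, N3→H3 15, N4→H3 4  ⇒ total 46.
Compare {H2}: total 49.
Compare {H1}: total 62.

46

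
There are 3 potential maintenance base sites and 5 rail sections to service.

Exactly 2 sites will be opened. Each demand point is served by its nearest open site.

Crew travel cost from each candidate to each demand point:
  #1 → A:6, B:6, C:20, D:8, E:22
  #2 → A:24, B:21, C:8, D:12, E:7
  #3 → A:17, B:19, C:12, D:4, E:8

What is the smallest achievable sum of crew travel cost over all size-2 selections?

Open {#1, #2}.
  A→#1 6, B→#1 6, C→#2 8, D→#1 8, E→#2 7  ⇒ total 35.
Compare {#1, #3}: total 36.
Compare {#2, #3}: total 55.

35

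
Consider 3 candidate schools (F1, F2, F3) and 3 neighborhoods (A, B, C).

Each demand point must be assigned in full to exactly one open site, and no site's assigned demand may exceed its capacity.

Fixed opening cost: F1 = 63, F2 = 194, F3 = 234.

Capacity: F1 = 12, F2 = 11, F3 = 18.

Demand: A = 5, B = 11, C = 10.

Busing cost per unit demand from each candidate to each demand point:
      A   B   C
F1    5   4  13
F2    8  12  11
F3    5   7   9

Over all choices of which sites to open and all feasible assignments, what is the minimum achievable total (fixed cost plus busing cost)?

Open {F1, F3}; cheapest assignment that respects the capacities:
  F1 (cap 12, load 11): B — cost 11×4 = 44
  F3 (cap 18, load 15): A, C — cost 5×5 + 10×9 = 115
  Shipping 159, fixed 297 → total 456.
  Any other capacity-feasible assignment to {F1, F3} ships for at least 159.
Compare {F2, F3}: its best feasible assignment gives total 640.
Compare {F1, F2, F3}: its best feasible assignment gives total 650.
Every other set of open sites that can feasibly serve all demand totals ≥ 640 even under its best assignment. Minimum: 456.

456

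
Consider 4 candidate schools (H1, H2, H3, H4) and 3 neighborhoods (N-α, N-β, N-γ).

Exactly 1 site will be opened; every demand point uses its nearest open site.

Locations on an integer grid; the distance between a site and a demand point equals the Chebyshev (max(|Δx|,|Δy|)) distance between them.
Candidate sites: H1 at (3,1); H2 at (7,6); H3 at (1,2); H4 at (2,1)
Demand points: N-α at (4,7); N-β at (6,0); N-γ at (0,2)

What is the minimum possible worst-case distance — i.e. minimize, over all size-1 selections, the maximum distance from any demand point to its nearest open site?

Open {H3}.
  Farthest demand point is N-α at distance 5 (to H3); all others are ≤ 5.
With {H1} the worst case is 6.
With {H4} the worst case is 6.
No size-1 selection achieves below 5.

5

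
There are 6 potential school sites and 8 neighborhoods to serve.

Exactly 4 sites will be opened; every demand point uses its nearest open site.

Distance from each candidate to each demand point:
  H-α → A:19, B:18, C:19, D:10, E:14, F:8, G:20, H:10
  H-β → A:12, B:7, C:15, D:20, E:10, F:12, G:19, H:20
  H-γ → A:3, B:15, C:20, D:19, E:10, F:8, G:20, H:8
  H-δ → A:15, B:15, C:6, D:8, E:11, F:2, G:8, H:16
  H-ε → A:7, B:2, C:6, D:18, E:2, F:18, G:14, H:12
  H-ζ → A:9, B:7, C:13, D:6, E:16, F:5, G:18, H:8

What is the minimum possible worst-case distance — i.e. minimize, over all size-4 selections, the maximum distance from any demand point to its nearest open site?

8

Open {H-α, H-γ, H-δ, H-ε}.
  Farthest demand point is D at distance 8 (to H-δ); all others are ≤ 8.
With {H-α, H-δ, H-ε, H-ζ} the worst case is 8.
With {H-β, H-γ, H-δ, H-ε} the worst case is 8.
No size-4 selection achieves below 8.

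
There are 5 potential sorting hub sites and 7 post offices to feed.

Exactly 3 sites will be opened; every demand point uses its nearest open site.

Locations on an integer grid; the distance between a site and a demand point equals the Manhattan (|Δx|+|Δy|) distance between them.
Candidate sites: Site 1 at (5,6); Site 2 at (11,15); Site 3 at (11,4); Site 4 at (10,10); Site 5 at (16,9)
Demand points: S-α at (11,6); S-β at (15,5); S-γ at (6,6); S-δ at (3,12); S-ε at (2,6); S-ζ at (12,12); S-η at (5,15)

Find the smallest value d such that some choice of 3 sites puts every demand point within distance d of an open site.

Open {Site 1, Site 2, Site 3}.
  Farthest demand point is S-δ at distance 8 (to Site 1); all others are ≤ 8.
With {Site 1, Site 2, Site 5} the worst case is 8.
With {Site 1, Site 3, Site 4} the worst case is 9.
No size-3 selection achieves below 8.

8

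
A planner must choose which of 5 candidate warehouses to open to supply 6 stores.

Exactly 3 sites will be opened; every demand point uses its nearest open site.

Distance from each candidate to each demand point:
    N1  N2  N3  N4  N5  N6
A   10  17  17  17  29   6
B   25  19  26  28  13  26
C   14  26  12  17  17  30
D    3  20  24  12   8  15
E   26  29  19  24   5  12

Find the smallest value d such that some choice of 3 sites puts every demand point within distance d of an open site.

Open {A, B, C}.
  Farthest demand point is N2 at distance 17 (to A); all others are ≤ 17.
With {A, B, D} the worst case is 17.
With {A, B, E} the worst case is 17.
No size-3 selection achieves below 17.

17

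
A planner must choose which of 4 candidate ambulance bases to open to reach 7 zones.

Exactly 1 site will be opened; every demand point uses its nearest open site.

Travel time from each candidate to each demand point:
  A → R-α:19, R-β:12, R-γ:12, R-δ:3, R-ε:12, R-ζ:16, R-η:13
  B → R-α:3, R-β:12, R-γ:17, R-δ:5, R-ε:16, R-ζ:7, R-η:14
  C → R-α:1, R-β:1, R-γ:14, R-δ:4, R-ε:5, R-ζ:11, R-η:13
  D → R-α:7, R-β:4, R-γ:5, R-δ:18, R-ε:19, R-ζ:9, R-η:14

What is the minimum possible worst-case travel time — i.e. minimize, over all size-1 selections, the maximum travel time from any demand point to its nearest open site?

14

Open {C}.
  Farthest demand point is R-γ at travel time 14 (to C); all others are ≤ 14.
With {B} the worst case is 17.
With {A} the worst case is 19.
No size-1 selection achieves below 14.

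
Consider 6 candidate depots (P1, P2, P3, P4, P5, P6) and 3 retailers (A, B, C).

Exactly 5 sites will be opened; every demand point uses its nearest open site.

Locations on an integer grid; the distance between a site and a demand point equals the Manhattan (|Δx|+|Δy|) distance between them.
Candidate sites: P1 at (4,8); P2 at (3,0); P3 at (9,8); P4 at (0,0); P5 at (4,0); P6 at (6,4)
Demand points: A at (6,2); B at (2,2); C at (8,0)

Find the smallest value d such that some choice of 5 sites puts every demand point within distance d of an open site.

4

Open {P1, P2, P3, P4, P5}.
  Farthest demand point is A at distance 4 (to P5); all others are ≤ 4.
With {P1, P2, P3, P5, P6} the worst case is 4.
With {P1, P2, P4, P5, P6} the worst case is 4.
No size-5 selection achieves below 4.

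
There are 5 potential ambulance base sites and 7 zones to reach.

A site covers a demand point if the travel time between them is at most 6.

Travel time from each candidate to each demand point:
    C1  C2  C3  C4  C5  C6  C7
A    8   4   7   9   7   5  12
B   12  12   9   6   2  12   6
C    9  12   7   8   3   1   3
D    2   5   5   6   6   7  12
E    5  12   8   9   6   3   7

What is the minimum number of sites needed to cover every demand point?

Coverage sets (demand points within 6 of each site):
  A: {C2, C6}
  B: {C4, C5, C7}
  C: {C5, C6, C7}
  D: {C1, C2, C3, C4, C5}
  E: {C1, C5, C6}
No single site covers all 7 demand points.
But {C, D} covers everything, so the minimum is 2.

2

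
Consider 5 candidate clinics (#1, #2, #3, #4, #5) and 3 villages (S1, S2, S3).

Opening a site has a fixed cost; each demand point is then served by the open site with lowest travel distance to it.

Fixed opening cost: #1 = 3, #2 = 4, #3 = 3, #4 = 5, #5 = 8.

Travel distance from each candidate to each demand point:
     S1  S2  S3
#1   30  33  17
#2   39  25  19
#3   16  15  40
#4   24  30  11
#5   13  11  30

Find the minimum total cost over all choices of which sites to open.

Open {#4, #5}: assign each demand point to its cheapest open site.
  S1→#5 13, S2→#5 11, S3→#4 11
  travel distance 35, fixed 13 → total 48.
Compare {#3, #4}: travel distance 42 + fixed 8 = 50.
Compare {#1, #4, #5}: travel distance 35 + fixed 16 = 51.
Compare {#3, #4, #5}: travel distance 35 + fixed 16 = 51.
All other subsets cost ≥ 50. Minimum total cost: 48.

48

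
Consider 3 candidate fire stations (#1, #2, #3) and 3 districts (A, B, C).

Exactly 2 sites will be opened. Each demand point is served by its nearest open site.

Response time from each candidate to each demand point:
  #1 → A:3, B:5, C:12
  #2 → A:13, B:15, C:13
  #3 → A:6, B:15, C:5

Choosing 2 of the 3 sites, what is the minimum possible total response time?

13

Open {#1, #3}.
  A→#1 3, B→#1 5, C→#3 5  ⇒ total 13.
Compare {#1, #2}: total 20.
Compare {#2, #3}: total 26.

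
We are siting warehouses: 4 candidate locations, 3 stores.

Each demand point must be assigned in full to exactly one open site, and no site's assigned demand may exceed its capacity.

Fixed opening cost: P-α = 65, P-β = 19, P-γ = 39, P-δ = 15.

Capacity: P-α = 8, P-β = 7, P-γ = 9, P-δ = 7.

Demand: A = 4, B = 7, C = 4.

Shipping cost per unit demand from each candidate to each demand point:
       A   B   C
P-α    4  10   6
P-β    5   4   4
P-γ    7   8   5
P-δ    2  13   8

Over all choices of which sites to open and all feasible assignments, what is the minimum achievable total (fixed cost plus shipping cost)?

Open {P-β, P-γ, P-δ}; cheapest assignment that respects the capacities:
  P-β (cap 7, load 7): B — cost 7×4 = 28
  P-γ (cap 9, load 4): C — cost 4×5 = 20
  P-δ (cap 7, load 4): A — cost 4×2 = 8
  Shipping 56, fixed 73 → total 129.
  Any other capacity-feasible assignment to {P-β, P-γ, P-δ} ships for at least 56.
Compare {P-β, P-γ}: its best feasible assignment gives total 134.
Compare {P-α, P-β}: its best feasible assignment gives total 152.
Every other set of open sites that can feasibly serve all demand totals ≥ 134 even under its best assignment. Minimum: 129.

129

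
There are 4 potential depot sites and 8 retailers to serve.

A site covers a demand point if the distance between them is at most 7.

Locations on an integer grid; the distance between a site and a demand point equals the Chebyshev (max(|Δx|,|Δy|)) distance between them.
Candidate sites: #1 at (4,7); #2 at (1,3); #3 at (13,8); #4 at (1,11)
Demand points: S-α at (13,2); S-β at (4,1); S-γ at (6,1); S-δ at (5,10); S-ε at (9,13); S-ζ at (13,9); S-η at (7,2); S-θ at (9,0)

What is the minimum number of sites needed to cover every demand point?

Coverage sets (demand points within 7 of each site):
  #1: {S-β, S-γ, S-δ, S-ε, S-η, S-θ}
  #2: {S-β, S-γ, S-δ, S-η}
  #3: {S-α, S-γ, S-ε, S-ζ, S-η}
  #4: {S-δ}
No single site covers all 8 demand points.
But {#1, #3} covers everything, so the minimum is 2.

2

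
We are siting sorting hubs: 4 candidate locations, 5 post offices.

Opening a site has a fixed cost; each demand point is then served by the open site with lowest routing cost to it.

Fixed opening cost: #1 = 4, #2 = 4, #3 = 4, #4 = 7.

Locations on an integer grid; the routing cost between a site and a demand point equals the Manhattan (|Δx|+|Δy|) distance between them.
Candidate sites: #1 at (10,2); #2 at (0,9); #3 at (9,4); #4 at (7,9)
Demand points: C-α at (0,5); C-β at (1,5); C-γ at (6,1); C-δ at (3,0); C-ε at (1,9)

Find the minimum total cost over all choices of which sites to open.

Open {#1, #2}: assign each demand point to its cheapest open site.
  C-α→#2 4, C-β→#2 5, C-γ→#1 5, C-δ→#1 9, C-ε→#2 1
  routing cost 24, fixed 8 → total 32.
Compare {#2, #3}: routing cost 26 + fixed 8 = 34.
Compare {#1, #2, #3}: routing cost 24 + fixed 12 = 36.
Compare {#1, #2, #4}: routing cost 24 + fixed 15 = 39.
All other subsets cost ≥ 34. Minimum total cost: 32.

32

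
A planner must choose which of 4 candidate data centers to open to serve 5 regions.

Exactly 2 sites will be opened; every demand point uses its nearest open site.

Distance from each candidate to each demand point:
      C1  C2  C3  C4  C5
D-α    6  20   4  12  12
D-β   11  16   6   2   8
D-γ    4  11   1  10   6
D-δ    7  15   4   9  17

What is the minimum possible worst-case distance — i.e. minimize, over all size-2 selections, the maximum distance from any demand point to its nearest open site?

11

Open {D-α, D-γ}.
  Farthest demand point is C2 at distance 11 (to D-γ); all others are ≤ 11.
With {D-β, D-γ} the worst case is 11.
With {D-γ, D-δ} the worst case is 11.
No size-2 selection achieves below 11.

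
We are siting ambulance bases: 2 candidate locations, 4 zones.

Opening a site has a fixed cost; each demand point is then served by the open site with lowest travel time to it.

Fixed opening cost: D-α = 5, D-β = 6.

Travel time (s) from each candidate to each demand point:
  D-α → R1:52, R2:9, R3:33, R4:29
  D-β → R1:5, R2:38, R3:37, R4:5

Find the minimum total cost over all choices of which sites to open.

Open {D-α, D-β}: assign each demand point to its cheapest open site.
  R1→D-β 5, R2→D-α 9, R3→D-α 33, R4→D-β 5
  travel time 52, fixed 11 → total 63.
Compare {D-β}: travel time 85 + fixed 6 = 91.
Compare {D-α}: travel time 123 + fixed 5 = 128.

63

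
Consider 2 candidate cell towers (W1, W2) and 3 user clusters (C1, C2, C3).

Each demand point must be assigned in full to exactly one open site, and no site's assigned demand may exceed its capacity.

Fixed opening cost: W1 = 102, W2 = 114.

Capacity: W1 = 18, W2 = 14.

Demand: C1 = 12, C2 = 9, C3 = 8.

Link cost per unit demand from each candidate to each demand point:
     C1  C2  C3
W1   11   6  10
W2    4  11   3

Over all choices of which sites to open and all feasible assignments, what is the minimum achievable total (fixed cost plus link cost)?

Open {W1, W2}; cheapest assignment that respects the capacities:
  W1 (cap 18, load 17): C2, C3 — cost 9×6 + 8×10 = 134
  W2 (cap 14, load 12): C1 — cost 12×4 = 48
  Shipping 182, fixed 216 → total 398.
  Any other capacity-feasible assignment to {W1, W2} ships for at least 182.
Total demand is 29 and no other set of sites has combined capacity ≥ 29, so {W1, W2} is the only feasible choice of open sites. Minimum: 398.

398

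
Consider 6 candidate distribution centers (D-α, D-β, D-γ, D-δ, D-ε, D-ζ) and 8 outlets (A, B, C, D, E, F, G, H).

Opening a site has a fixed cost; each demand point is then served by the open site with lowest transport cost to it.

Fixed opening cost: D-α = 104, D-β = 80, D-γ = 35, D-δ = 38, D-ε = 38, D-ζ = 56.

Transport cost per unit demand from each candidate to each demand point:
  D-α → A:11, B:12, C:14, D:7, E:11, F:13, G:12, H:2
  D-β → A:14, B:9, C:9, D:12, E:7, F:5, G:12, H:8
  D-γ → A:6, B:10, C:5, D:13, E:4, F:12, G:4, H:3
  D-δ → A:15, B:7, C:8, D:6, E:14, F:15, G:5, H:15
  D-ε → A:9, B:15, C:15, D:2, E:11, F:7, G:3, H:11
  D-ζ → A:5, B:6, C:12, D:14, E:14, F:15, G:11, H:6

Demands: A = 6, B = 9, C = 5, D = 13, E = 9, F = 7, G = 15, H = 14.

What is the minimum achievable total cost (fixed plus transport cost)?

422

Open {D-γ, D-ε}: assign each demand point to its cheapest open site.
  A→D-γ 6×6=36, B→D-γ 9×10=90, C→D-γ 5×5=25, D→D-ε 13×2=26, E→D-γ 9×4=36, F→D-ε 7×7=49, G→D-ε 15×3=45, H→D-γ 14×3=42
  transport cost 349, fixed 73 → total 422.
Compare {D-γ, D-δ, D-ε}: transport cost 322 + fixed 111 = 433.
Compare {D-γ, D-ε, D-ζ}: transport cost 307 + fixed 129 = 436.
Compare {D-γ, D-δ, D-ε, D-ζ}: transport cost 307 + fixed 167 = 474.
All other subsets cost ≥ 433. Minimum total cost: 422.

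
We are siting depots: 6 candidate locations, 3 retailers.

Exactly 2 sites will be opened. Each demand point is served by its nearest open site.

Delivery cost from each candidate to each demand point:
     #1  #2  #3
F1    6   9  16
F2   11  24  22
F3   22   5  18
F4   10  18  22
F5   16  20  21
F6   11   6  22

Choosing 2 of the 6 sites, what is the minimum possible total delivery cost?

Open {F1, F3}.
  #1→F1 6, #2→F3 5, #3→F1 16  ⇒ total 27.
Compare {F1, F6}: total 28.
Compare {F1, F2}: total 31.
No size-2 selection does better; minimum is 27.

27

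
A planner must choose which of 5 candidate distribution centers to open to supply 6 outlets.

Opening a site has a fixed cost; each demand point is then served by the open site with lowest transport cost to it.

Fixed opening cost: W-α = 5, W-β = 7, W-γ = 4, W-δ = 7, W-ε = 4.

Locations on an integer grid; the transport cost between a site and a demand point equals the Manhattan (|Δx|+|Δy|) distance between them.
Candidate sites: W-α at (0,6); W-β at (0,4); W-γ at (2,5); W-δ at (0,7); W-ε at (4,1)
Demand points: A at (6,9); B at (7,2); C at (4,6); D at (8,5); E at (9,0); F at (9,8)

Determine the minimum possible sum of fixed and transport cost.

45

Open {W-γ, W-ε}: assign each demand point to its cheapest open site.
  A→W-γ 8, B→W-ε 4, C→W-γ 3, D→W-γ 6, E→W-ε 6, F→W-γ 10
  transport cost 37, fixed 8 → total 45.
Compare {W-ε}: transport cost 45 + fixed 4 = 49.
Compare {W-α, W-γ, W-ε}: transport cost 37 + fixed 13 = 50.
Compare {W-γ}: transport cost 47 + fixed 4 = 51.
All other subsets cost ≥ 49. Minimum total cost: 45.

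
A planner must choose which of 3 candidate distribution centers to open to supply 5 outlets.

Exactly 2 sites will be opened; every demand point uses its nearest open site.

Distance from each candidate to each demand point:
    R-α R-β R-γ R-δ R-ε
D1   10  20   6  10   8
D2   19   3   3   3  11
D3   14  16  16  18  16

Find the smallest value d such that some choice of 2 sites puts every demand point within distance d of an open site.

Open {D1, D2}.
  Farthest demand point is R-α at distance 10 (to D1); all others are ≤ 10.
With {D2, D3} the worst case is 14.
With {D1, D3} the worst case is 16.
No size-2 selection achieves below 10.

10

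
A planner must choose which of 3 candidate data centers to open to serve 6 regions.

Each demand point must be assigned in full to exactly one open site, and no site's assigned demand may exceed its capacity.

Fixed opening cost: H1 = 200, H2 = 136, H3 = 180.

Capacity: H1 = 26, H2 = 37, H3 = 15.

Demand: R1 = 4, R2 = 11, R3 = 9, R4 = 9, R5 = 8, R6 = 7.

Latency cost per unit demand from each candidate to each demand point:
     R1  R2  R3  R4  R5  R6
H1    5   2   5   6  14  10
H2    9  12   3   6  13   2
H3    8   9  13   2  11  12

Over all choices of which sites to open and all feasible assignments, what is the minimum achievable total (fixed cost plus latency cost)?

Open {H1, H2}; cheapest assignment that respects the capacities:
  H1 (cap 26, load 24): R1, R2, R4 — cost 4×5 + 11×2 + 9×6 = 96
  H2 (cap 37, load 24): R3, R5, R6 — cost 9×3 + 8×13 + 7×2 = 145
  Shipping 241, fixed 336 → total 577.
  Any other capacity-feasible assignment to {H1, H2} ships for at least 241.
Compare {H2, H3}: its best feasible assignment gives total 643.
Compare {H1, H2, H3}: its best feasible assignment gives total 721.
Every other set of open sites that can feasibly serve all demand totals ≥ 643 even under its best assignment. Minimum: 577.

577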